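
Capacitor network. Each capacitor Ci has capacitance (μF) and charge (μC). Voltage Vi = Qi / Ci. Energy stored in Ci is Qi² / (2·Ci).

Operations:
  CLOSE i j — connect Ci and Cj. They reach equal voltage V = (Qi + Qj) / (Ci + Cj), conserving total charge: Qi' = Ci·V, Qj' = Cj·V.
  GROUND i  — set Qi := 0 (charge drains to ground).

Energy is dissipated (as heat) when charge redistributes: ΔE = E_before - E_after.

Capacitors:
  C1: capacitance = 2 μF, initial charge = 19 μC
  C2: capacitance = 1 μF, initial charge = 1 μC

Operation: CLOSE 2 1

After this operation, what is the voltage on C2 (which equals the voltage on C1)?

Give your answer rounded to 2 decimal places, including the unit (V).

Answer: 6.67 V

Derivation:
Initial: C1(2μF, Q=19μC, V=9.50V), C2(1μF, Q=1μC, V=1.00V)
Op 1: CLOSE 2-1: Q_total=20.00, C_total=3.00, V=6.67; Q2=6.67, Q1=13.33; dissipated=24.083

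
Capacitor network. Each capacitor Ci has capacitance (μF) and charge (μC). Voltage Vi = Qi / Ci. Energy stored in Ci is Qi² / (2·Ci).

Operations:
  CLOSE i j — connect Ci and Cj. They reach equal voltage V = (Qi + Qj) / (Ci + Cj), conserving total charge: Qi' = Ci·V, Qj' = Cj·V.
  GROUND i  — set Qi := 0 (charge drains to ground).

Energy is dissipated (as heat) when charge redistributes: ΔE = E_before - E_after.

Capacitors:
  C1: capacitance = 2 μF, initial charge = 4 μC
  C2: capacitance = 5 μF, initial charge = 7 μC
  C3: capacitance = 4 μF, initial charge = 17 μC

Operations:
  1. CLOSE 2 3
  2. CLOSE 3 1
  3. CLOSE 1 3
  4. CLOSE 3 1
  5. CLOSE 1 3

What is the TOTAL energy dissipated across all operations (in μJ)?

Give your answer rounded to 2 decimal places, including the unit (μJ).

Answer: 9.32 μJ

Derivation:
Initial: C1(2μF, Q=4μC, V=2.00V), C2(5μF, Q=7μC, V=1.40V), C3(4μF, Q=17μC, V=4.25V)
Op 1: CLOSE 2-3: Q_total=24.00, C_total=9.00, V=2.67; Q2=13.33, Q3=10.67; dissipated=9.025
Op 2: CLOSE 3-1: Q_total=14.67, C_total=6.00, V=2.44; Q3=9.78, Q1=4.89; dissipated=0.296
Op 3: CLOSE 1-3: Q_total=14.67, C_total=6.00, V=2.44; Q1=4.89, Q3=9.78; dissipated=0.000
Op 4: CLOSE 3-1: Q_total=14.67, C_total=6.00, V=2.44; Q3=9.78, Q1=4.89; dissipated=0.000
Op 5: CLOSE 1-3: Q_total=14.67, C_total=6.00, V=2.44; Q1=4.89, Q3=9.78; dissipated=0.000
Total dissipated: 9.321 μJ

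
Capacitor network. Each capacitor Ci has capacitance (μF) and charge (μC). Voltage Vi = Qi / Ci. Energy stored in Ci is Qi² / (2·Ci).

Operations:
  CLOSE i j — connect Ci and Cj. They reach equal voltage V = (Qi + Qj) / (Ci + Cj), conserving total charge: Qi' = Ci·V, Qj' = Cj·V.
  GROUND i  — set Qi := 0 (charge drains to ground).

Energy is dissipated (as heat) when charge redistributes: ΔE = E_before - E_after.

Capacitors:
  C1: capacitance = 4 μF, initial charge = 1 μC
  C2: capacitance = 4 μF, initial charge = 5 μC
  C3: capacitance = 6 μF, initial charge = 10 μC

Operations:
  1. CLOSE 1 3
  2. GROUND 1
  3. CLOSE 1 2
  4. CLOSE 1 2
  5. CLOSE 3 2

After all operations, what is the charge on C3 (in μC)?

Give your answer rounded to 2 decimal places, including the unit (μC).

Initial: C1(4μF, Q=1μC, V=0.25V), C2(4μF, Q=5μC, V=1.25V), C3(6μF, Q=10μC, V=1.67V)
Op 1: CLOSE 1-3: Q_total=11.00, C_total=10.00, V=1.10; Q1=4.40, Q3=6.60; dissipated=2.408
Op 2: GROUND 1: Q1=0; energy lost=2.420
Op 3: CLOSE 1-2: Q_total=5.00, C_total=8.00, V=0.62; Q1=2.50, Q2=2.50; dissipated=1.562
Op 4: CLOSE 1-2: Q_total=5.00, C_total=8.00, V=0.62; Q1=2.50, Q2=2.50; dissipated=0.000
Op 5: CLOSE 3-2: Q_total=9.10, C_total=10.00, V=0.91; Q3=5.46, Q2=3.64; dissipated=0.271
Final charges: Q1=2.50, Q2=3.64, Q3=5.46

Answer: 5.46 μC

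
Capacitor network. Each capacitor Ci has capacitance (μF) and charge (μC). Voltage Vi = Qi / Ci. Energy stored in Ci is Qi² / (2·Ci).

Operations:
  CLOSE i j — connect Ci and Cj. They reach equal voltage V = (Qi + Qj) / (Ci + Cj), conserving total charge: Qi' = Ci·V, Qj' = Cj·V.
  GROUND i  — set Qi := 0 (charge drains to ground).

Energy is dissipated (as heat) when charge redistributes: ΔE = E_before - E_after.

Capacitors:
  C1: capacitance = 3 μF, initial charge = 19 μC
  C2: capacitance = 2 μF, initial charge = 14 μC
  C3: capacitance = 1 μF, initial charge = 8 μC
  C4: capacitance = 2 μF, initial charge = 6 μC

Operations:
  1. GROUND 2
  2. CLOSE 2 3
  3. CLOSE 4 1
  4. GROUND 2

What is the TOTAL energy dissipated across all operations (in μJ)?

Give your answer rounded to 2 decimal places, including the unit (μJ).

Answer: 84.11 μJ

Derivation:
Initial: C1(3μF, Q=19μC, V=6.33V), C2(2μF, Q=14μC, V=7.00V), C3(1μF, Q=8μC, V=8.00V), C4(2μF, Q=6μC, V=3.00V)
Op 1: GROUND 2: Q2=0; energy lost=49.000
Op 2: CLOSE 2-3: Q_total=8.00, C_total=3.00, V=2.67; Q2=5.33, Q3=2.67; dissipated=21.333
Op 3: CLOSE 4-1: Q_total=25.00, C_total=5.00, V=5.00; Q4=10.00, Q1=15.00; dissipated=6.667
Op 4: GROUND 2: Q2=0; energy lost=7.111
Total dissipated: 84.111 μJ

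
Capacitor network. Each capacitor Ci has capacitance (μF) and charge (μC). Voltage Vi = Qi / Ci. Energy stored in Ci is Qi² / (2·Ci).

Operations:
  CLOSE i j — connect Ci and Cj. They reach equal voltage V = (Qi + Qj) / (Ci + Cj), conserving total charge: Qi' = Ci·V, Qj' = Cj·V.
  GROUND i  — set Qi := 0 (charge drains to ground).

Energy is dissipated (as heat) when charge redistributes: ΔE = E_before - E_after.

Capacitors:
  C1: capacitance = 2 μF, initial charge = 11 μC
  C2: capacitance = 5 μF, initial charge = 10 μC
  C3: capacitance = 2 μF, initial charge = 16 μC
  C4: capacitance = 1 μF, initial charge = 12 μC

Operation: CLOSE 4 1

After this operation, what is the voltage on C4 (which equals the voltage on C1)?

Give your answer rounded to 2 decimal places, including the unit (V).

Answer: 7.67 V

Derivation:
Initial: C1(2μF, Q=11μC, V=5.50V), C2(5μF, Q=10μC, V=2.00V), C3(2μF, Q=16μC, V=8.00V), C4(1μF, Q=12μC, V=12.00V)
Op 1: CLOSE 4-1: Q_total=23.00, C_total=3.00, V=7.67; Q4=7.67, Q1=15.33; dissipated=14.083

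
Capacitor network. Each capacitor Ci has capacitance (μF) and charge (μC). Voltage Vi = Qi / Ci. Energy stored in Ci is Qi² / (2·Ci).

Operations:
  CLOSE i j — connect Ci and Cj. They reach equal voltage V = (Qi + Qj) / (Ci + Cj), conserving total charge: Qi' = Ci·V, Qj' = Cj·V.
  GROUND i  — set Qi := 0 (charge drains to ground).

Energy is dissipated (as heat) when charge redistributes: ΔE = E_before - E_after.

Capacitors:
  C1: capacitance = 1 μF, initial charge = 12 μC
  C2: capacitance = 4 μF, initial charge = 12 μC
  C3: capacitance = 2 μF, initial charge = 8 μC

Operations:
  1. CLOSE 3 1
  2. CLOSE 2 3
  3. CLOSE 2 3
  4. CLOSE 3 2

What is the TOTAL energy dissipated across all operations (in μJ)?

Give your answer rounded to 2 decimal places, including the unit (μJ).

Answer: 30.30 μJ

Derivation:
Initial: C1(1μF, Q=12μC, V=12.00V), C2(4μF, Q=12μC, V=3.00V), C3(2μF, Q=8μC, V=4.00V)
Op 1: CLOSE 3-1: Q_total=20.00, C_total=3.00, V=6.67; Q3=13.33, Q1=6.67; dissipated=21.333
Op 2: CLOSE 2-3: Q_total=25.33, C_total=6.00, V=4.22; Q2=16.89, Q3=8.44; dissipated=8.963
Op 3: CLOSE 2-3: Q_total=25.33, C_total=6.00, V=4.22; Q2=16.89, Q3=8.44; dissipated=0.000
Op 4: CLOSE 3-2: Q_total=25.33, C_total=6.00, V=4.22; Q3=8.44, Q2=16.89; dissipated=0.000
Total dissipated: 30.296 μJ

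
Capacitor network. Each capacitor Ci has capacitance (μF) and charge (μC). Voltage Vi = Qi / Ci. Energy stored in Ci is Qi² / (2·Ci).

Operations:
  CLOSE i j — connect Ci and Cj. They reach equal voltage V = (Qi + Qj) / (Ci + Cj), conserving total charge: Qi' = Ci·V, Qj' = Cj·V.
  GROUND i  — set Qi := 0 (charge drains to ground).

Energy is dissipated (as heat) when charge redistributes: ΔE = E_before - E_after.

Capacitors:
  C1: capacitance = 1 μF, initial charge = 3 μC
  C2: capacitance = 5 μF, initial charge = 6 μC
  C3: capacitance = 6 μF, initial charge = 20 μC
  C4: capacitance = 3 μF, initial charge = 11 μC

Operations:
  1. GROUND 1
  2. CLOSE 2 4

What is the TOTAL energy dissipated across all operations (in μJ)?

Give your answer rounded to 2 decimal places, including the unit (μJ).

Initial: C1(1μF, Q=3μC, V=3.00V), C2(5μF, Q=6μC, V=1.20V), C3(6μF, Q=20μC, V=3.33V), C4(3μF, Q=11μC, V=3.67V)
Op 1: GROUND 1: Q1=0; energy lost=4.500
Op 2: CLOSE 2-4: Q_total=17.00, C_total=8.00, V=2.12; Q2=10.62, Q4=6.38; dissipated=5.704
Total dissipated: 10.204 μJ

Answer: 10.20 μJ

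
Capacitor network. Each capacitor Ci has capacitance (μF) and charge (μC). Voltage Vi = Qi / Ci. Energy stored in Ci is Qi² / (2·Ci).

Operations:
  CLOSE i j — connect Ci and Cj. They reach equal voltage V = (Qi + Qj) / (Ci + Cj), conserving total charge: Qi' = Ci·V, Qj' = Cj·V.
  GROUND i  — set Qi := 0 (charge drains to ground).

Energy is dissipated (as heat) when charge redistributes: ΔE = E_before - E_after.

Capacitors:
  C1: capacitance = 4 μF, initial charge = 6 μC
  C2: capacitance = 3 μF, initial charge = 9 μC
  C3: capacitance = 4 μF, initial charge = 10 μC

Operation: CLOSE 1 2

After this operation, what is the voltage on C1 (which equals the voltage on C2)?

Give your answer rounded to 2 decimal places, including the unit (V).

Initial: C1(4μF, Q=6μC, V=1.50V), C2(3μF, Q=9μC, V=3.00V), C3(4μF, Q=10μC, V=2.50V)
Op 1: CLOSE 1-2: Q_total=15.00, C_total=7.00, V=2.14; Q1=8.57, Q2=6.43; dissipated=1.929

Answer: 2.14 V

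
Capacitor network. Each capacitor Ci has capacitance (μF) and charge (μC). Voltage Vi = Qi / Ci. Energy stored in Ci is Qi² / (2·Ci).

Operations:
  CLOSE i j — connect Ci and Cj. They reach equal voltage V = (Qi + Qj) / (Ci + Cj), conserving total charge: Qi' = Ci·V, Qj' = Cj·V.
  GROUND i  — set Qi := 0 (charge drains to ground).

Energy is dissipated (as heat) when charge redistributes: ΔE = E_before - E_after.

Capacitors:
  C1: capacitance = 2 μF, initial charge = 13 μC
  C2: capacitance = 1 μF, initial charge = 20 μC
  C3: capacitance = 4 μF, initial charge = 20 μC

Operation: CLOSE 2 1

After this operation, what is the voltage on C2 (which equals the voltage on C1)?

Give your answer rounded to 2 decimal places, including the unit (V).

Answer: 11.00 V

Derivation:
Initial: C1(2μF, Q=13μC, V=6.50V), C2(1μF, Q=20μC, V=20.00V), C3(4μF, Q=20μC, V=5.00V)
Op 1: CLOSE 2-1: Q_total=33.00, C_total=3.00, V=11.00; Q2=11.00, Q1=22.00; dissipated=60.750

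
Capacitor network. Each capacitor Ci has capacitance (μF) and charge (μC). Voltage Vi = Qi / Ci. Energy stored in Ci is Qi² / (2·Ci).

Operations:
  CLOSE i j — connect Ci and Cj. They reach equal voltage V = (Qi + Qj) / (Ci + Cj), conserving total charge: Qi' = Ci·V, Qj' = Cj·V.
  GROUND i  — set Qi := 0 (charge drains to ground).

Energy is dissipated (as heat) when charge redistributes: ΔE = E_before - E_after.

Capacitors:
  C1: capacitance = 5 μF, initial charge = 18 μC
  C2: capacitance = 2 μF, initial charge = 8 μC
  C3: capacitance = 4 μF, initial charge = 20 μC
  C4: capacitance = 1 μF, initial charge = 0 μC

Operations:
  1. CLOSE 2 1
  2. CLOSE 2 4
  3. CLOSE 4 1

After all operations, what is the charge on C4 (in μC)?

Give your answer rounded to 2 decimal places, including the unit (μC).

Answer: 3.51 μC

Derivation:
Initial: C1(5μF, Q=18μC, V=3.60V), C2(2μF, Q=8μC, V=4.00V), C3(4μF, Q=20μC, V=5.00V), C4(1μF, Q=0μC, V=0.00V)
Op 1: CLOSE 2-1: Q_total=26.00, C_total=7.00, V=3.71; Q2=7.43, Q1=18.57; dissipated=0.114
Op 2: CLOSE 2-4: Q_total=7.43, C_total=3.00, V=2.48; Q2=4.95, Q4=2.48; dissipated=4.599
Op 3: CLOSE 4-1: Q_total=21.05, C_total=6.00, V=3.51; Q4=3.51, Q1=17.54; dissipated=0.639
Final charges: Q1=17.54, Q2=4.95, Q3=20.00, Q4=3.51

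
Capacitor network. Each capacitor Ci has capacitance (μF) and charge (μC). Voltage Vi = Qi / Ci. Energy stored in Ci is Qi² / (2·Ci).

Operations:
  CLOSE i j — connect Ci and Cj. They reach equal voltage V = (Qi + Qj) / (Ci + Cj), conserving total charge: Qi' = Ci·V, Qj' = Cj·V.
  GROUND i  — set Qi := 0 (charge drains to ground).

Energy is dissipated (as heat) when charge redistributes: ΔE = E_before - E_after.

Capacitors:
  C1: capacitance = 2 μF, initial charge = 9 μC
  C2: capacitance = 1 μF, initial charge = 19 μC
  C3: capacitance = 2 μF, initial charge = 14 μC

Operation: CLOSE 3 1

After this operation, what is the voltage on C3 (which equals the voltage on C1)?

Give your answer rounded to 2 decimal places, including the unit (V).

Initial: C1(2μF, Q=9μC, V=4.50V), C2(1μF, Q=19μC, V=19.00V), C3(2μF, Q=14μC, V=7.00V)
Op 1: CLOSE 3-1: Q_total=23.00, C_total=4.00, V=5.75; Q3=11.50, Q1=11.50; dissipated=3.125

Answer: 5.75 V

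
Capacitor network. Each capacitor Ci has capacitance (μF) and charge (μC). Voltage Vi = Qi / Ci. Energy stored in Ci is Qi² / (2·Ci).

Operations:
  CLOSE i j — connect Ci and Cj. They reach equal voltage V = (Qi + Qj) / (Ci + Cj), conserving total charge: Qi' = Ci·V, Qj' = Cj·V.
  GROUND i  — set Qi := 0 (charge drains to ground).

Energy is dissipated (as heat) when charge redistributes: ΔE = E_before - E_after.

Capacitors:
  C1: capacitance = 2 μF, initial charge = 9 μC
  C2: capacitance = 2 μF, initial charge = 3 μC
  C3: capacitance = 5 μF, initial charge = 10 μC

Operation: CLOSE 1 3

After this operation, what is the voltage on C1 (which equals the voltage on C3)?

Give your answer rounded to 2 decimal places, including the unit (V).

Answer: 2.71 V

Derivation:
Initial: C1(2μF, Q=9μC, V=4.50V), C2(2μF, Q=3μC, V=1.50V), C3(5μF, Q=10μC, V=2.00V)
Op 1: CLOSE 1-3: Q_total=19.00, C_total=7.00, V=2.71; Q1=5.43, Q3=13.57; dissipated=4.464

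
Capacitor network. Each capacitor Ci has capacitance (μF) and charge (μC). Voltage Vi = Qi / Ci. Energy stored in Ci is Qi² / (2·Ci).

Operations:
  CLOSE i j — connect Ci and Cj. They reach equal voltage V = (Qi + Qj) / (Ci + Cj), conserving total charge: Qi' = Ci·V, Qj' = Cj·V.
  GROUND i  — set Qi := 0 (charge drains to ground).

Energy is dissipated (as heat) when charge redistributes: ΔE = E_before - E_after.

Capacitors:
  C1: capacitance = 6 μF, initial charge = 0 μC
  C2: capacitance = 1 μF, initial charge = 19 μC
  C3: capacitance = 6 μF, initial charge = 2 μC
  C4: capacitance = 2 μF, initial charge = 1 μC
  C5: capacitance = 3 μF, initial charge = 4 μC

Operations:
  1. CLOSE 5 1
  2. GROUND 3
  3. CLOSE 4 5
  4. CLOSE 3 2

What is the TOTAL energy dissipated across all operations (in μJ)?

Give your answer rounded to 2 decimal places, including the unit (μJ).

Initial: C1(6μF, Q=0μC, V=0.00V), C2(1μF, Q=19μC, V=19.00V), C3(6μF, Q=2μC, V=0.33V), C4(2μF, Q=1μC, V=0.50V), C5(3μF, Q=4μC, V=1.33V)
Op 1: CLOSE 5-1: Q_total=4.00, C_total=9.00, V=0.44; Q5=1.33, Q1=2.67; dissipated=1.778
Op 2: GROUND 3: Q3=0; energy lost=0.333
Op 3: CLOSE 4-5: Q_total=2.33, C_total=5.00, V=0.47; Q4=0.93, Q5=1.40; dissipated=0.002
Op 4: CLOSE 3-2: Q_total=19.00, C_total=7.00, V=2.71; Q3=16.29, Q2=2.71; dissipated=154.714
Total dissipated: 156.827 μJ

Answer: 156.83 μJ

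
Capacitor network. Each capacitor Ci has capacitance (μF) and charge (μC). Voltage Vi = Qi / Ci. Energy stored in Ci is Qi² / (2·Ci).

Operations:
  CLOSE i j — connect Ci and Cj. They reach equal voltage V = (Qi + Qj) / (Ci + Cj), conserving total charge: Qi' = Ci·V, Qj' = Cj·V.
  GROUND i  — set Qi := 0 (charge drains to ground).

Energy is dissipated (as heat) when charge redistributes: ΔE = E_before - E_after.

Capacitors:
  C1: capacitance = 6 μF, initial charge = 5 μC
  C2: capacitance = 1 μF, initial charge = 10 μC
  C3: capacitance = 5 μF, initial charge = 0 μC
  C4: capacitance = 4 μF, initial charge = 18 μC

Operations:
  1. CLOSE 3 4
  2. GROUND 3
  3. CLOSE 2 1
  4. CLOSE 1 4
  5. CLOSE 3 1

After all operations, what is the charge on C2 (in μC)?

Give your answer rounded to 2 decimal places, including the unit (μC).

Answer: 2.14 μC

Derivation:
Initial: C1(6μF, Q=5μC, V=0.83V), C2(1μF, Q=10μC, V=10.00V), C3(5μF, Q=0μC, V=0.00V), C4(4μF, Q=18μC, V=4.50V)
Op 1: CLOSE 3-4: Q_total=18.00, C_total=9.00, V=2.00; Q3=10.00, Q4=8.00; dissipated=22.500
Op 2: GROUND 3: Q3=0; energy lost=10.000
Op 3: CLOSE 2-1: Q_total=15.00, C_total=7.00, V=2.14; Q2=2.14, Q1=12.86; dissipated=36.012
Op 4: CLOSE 1-4: Q_total=20.86, C_total=10.00, V=2.09; Q1=12.51, Q4=8.34; dissipated=0.024
Op 5: CLOSE 3-1: Q_total=12.51, C_total=11.00, V=1.14; Q3=5.69, Q1=6.83; dissipated=5.932
Final charges: Q1=6.83, Q2=2.14, Q3=5.69, Q4=8.34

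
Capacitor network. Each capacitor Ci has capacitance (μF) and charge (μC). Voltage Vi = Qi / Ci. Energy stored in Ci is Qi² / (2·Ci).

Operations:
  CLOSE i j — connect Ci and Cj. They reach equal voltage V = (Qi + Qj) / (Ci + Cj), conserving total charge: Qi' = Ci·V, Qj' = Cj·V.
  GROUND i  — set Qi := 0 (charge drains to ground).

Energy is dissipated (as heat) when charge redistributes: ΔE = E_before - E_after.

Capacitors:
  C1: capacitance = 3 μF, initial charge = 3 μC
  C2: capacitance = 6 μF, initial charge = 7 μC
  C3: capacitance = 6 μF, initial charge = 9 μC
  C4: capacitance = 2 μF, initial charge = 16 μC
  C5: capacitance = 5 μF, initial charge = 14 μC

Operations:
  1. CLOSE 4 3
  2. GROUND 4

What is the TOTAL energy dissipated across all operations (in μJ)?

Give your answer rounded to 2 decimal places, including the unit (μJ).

Initial: C1(3μF, Q=3μC, V=1.00V), C2(6μF, Q=7μC, V=1.17V), C3(6μF, Q=9μC, V=1.50V), C4(2μF, Q=16μC, V=8.00V), C5(5μF, Q=14μC, V=2.80V)
Op 1: CLOSE 4-3: Q_total=25.00, C_total=8.00, V=3.12; Q4=6.25, Q3=18.75; dissipated=31.688
Op 2: GROUND 4: Q4=0; energy lost=9.766
Total dissipated: 41.453 μJ

Answer: 41.45 μJ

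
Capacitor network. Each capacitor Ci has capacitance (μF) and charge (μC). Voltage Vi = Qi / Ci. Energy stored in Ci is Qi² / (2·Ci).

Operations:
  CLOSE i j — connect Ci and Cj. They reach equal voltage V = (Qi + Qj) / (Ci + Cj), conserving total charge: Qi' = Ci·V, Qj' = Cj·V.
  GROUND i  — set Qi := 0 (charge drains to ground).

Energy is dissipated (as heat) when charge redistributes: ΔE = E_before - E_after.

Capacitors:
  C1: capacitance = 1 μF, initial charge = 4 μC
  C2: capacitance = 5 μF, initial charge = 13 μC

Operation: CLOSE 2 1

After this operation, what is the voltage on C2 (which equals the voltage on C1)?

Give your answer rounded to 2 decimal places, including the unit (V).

Answer: 2.83 V

Derivation:
Initial: C1(1μF, Q=4μC, V=4.00V), C2(5μF, Q=13μC, V=2.60V)
Op 1: CLOSE 2-1: Q_total=17.00, C_total=6.00, V=2.83; Q2=14.17, Q1=2.83; dissipated=0.817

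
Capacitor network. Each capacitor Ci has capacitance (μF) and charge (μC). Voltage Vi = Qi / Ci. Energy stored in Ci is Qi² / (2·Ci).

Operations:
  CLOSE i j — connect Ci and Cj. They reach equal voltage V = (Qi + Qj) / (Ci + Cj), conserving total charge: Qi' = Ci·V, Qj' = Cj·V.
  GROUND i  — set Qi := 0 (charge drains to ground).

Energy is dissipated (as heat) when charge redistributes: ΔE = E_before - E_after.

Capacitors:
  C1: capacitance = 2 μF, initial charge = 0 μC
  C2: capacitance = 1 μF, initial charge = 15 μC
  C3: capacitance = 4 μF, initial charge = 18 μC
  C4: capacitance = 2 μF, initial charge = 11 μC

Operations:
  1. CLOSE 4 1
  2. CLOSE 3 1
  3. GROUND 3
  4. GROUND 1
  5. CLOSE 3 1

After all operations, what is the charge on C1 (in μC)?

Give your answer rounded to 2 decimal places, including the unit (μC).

Initial: C1(2μF, Q=0μC, V=0.00V), C2(1μF, Q=15μC, V=15.00V), C3(4μF, Q=18μC, V=4.50V), C4(2μF, Q=11μC, V=5.50V)
Op 1: CLOSE 4-1: Q_total=11.00, C_total=4.00, V=2.75; Q4=5.50, Q1=5.50; dissipated=15.125
Op 2: CLOSE 3-1: Q_total=23.50, C_total=6.00, V=3.92; Q3=15.67, Q1=7.83; dissipated=2.042
Op 3: GROUND 3: Q3=0; energy lost=30.681
Op 4: GROUND 1: Q1=0; energy lost=15.340
Op 5: CLOSE 3-1: Q_total=0.00, C_total=6.00, V=0.00; Q3=0.00, Q1=0.00; dissipated=0.000
Final charges: Q1=0.00, Q2=15.00, Q3=0.00, Q4=5.50

Answer: 0.00 μC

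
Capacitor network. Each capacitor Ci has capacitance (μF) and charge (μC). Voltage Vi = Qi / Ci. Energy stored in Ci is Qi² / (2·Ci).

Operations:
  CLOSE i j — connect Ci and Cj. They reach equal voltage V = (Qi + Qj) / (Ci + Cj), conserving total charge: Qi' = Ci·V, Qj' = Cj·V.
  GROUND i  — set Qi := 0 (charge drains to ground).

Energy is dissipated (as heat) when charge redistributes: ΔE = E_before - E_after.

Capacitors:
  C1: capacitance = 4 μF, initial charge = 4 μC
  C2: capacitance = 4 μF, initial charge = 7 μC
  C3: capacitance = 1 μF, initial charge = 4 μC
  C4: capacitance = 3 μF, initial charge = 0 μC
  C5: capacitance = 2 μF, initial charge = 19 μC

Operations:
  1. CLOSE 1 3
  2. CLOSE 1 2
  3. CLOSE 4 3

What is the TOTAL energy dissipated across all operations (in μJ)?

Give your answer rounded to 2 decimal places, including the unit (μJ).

Initial: C1(4μF, Q=4μC, V=1.00V), C2(4μF, Q=7μC, V=1.75V), C3(1μF, Q=4μC, V=4.00V), C4(3μF, Q=0μC, V=0.00V), C5(2μF, Q=19μC, V=9.50V)
Op 1: CLOSE 1-3: Q_total=8.00, C_total=5.00, V=1.60; Q1=6.40, Q3=1.60; dissipated=3.600
Op 2: CLOSE 1-2: Q_total=13.40, C_total=8.00, V=1.68; Q1=6.70, Q2=6.70; dissipated=0.022
Op 3: CLOSE 4-3: Q_total=1.60, C_total=4.00, V=0.40; Q4=1.20, Q3=0.40; dissipated=0.960
Total dissipated: 4.582 μJ

Answer: 4.58 μJ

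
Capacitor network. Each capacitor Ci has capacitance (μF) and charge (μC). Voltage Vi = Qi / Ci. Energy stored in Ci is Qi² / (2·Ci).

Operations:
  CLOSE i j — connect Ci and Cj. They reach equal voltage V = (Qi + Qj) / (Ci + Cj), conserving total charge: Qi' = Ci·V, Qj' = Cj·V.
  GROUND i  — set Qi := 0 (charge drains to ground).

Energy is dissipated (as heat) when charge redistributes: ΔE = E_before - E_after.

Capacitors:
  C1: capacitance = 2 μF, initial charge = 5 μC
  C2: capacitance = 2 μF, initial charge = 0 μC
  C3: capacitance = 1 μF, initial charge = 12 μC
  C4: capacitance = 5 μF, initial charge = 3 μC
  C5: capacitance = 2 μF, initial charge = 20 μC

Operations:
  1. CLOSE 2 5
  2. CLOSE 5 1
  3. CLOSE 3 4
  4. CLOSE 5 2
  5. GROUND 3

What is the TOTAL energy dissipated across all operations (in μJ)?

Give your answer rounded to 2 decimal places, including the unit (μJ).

Answer: 111.18 μJ

Derivation:
Initial: C1(2μF, Q=5μC, V=2.50V), C2(2μF, Q=0μC, V=0.00V), C3(1μF, Q=12μC, V=12.00V), C4(5μF, Q=3μC, V=0.60V), C5(2μF, Q=20μC, V=10.00V)
Op 1: CLOSE 2-5: Q_total=20.00, C_total=4.00, V=5.00; Q2=10.00, Q5=10.00; dissipated=50.000
Op 2: CLOSE 5-1: Q_total=15.00, C_total=4.00, V=3.75; Q5=7.50, Q1=7.50; dissipated=3.125
Op 3: CLOSE 3-4: Q_total=15.00, C_total=6.00, V=2.50; Q3=2.50, Q4=12.50; dissipated=54.150
Op 4: CLOSE 5-2: Q_total=17.50, C_total=4.00, V=4.38; Q5=8.75, Q2=8.75; dissipated=0.781
Op 5: GROUND 3: Q3=0; energy lost=3.125
Total dissipated: 111.181 μJ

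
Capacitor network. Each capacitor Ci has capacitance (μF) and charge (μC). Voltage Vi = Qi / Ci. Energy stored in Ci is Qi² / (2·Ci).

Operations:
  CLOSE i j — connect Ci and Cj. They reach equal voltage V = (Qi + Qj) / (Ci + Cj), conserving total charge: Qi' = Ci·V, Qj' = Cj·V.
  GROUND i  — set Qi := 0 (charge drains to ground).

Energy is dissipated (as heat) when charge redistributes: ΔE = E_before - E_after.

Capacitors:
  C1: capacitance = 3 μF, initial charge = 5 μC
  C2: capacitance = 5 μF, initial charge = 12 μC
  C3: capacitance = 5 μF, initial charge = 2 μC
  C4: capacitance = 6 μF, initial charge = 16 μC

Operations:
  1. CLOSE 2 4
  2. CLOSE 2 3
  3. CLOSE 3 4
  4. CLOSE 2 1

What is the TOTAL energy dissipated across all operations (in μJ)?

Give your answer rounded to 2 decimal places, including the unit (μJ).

Answer: 7.46 μJ

Derivation:
Initial: C1(3μF, Q=5μC, V=1.67V), C2(5μF, Q=12μC, V=2.40V), C3(5μF, Q=2μC, V=0.40V), C4(6μF, Q=16μC, V=2.67V)
Op 1: CLOSE 2-4: Q_total=28.00, C_total=11.00, V=2.55; Q2=12.73, Q4=15.27; dissipated=0.097
Op 2: CLOSE 2-3: Q_total=14.73, C_total=10.00, V=1.47; Q2=7.36, Q3=7.36; dissipated=5.754
Op 3: CLOSE 3-4: Q_total=22.64, C_total=11.00, V=2.06; Q3=10.29, Q4=12.35; dissipated=1.569
Op 4: CLOSE 2-1: Q_total=12.36, C_total=8.00, V=1.55; Q2=7.73, Q1=4.64; dissipated=0.035
Total dissipated: 7.455 μJ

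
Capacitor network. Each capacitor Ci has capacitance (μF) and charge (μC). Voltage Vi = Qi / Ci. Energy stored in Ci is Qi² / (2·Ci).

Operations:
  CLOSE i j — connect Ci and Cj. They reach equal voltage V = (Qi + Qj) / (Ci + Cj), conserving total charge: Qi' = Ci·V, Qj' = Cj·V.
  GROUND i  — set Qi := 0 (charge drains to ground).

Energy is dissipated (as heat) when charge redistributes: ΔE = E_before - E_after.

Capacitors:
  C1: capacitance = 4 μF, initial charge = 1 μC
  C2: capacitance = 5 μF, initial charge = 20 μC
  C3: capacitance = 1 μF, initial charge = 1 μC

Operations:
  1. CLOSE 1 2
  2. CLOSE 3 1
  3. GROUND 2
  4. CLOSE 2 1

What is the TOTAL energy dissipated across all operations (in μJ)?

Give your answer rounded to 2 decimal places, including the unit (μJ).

Initial: C1(4μF, Q=1μC, V=0.25V), C2(5μF, Q=20μC, V=4.00V), C3(1μF, Q=1μC, V=1.00V)
Op 1: CLOSE 1-2: Q_total=21.00, C_total=9.00, V=2.33; Q1=9.33, Q2=11.67; dissipated=15.625
Op 2: CLOSE 3-1: Q_total=10.33, C_total=5.00, V=2.07; Q3=2.07, Q1=8.27; dissipated=0.711
Op 3: GROUND 2: Q2=0; energy lost=13.611
Op 4: CLOSE 2-1: Q_total=8.27, C_total=9.00, V=0.92; Q2=4.59, Q1=3.67; dissipated=4.746
Total dissipated: 34.693 μJ

Answer: 34.69 μJ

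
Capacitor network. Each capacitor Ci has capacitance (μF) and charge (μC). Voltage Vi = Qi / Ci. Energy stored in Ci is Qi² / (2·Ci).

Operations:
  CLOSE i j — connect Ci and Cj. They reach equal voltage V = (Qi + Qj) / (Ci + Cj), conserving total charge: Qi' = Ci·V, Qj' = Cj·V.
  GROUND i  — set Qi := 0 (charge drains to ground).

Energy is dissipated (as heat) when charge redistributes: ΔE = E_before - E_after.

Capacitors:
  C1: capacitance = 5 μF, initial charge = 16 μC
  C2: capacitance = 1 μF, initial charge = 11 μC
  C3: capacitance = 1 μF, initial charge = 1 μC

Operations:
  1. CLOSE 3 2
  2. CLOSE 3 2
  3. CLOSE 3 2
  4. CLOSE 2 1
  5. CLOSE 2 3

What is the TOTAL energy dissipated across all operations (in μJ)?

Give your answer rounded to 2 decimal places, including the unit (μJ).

Answer: 29.63 μJ

Derivation:
Initial: C1(5μF, Q=16μC, V=3.20V), C2(1μF, Q=11μC, V=11.00V), C3(1μF, Q=1μC, V=1.00V)
Op 1: CLOSE 3-2: Q_total=12.00, C_total=2.00, V=6.00; Q3=6.00, Q2=6.00; dissipated=25.000
Op 2: CLOSE 3-2: Q_total=12.00, C_total=2.00, V=6.00; Q3=6.00, Q2=6.00; dissipated=0.000
Op 3: CLOSE 3-2: Q_total=12.00, C_total=2.00, V=6.00; Q3=6.00, Q2=6.00; dissipated=0.000
Op 4: CLOSE 2-1: Q_total=22.00, C_total=6.00, V=3.67; Q2=3.67, Q1=18.33; dissipated=3.267
Op 5: CLOSE 2-3: Q_total=9.67, C_total=2.00, V=4.83; Q2=4.83, Q3=4.83; dissipated=1.361
Total dissipated: 29.628 μJ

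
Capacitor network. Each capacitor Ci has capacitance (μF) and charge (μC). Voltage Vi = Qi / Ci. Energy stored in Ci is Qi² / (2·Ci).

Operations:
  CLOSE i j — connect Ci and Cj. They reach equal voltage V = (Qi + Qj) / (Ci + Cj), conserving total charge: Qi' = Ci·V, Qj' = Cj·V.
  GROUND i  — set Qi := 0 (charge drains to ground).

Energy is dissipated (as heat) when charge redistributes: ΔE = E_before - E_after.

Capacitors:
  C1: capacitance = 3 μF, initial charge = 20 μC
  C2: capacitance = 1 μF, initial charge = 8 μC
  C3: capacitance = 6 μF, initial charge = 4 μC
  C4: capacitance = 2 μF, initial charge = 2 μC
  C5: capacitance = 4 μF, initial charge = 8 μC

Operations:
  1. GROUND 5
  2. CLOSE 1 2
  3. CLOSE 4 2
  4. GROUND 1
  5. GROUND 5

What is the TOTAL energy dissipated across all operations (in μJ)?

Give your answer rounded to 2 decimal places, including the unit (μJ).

Answer: 94.17 μJ

Derivation:
Initial: C1(3μF, Q=20μC, V=6.67V), C2(1μF, Q=8μC, V=8.00V), C3(6μF, Q=4μC, V=0.67V), C4(2μF, Q=2μC, V=1.00V), C5(4μF, Q=8μC, V=2.00V)
Op 1: GROUND 5: Q5=0; energy lost=8.000
Op 2: CLOSE 1-2: Q_total=28.00, C_total=4.00, V=7.00; Q1=21.00, Q2=7.00; dissipated=0.667
Op 3: CLOSE 4-2: Q_total=9.00, C_total=3.00, V=3.00; Q4=6.00, Q2=3.00; dissipated=12.000
Op 4: GROUND 1: Q1=0; energy lost=73.500
Op 5: GROUND 5: Q5=0; energy lost=0.000
Total dissipated: 94.167 μJ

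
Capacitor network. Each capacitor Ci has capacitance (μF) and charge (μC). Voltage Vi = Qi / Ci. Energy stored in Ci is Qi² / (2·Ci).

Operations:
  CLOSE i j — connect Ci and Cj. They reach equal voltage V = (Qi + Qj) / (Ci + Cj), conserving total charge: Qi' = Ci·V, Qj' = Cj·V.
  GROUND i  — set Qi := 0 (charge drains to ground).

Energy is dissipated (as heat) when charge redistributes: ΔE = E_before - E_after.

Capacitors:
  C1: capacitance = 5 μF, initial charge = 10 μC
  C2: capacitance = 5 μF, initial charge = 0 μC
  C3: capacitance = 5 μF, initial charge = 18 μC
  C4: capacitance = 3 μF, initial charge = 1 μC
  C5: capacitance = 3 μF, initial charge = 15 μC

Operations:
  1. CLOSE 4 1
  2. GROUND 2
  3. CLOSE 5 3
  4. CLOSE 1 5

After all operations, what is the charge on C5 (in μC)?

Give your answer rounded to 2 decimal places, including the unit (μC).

Initial: C1(5μF, Q=10μC, V=2.00V), C2(5μF, Q=0μC, V=0.00V), C3(5μF, Q=18μC, V=3.60V), C4(3μF, Q=1μC, V=0.33V), C5(3μF, Q=15μC, V=5.00V)
Op 1: CLOSE 4-1: Q_total=11.00, C_total=8.00, V=1.38; Q4=4.12, Q1=6.88; dissipated=2.604
Op 2: GROUND 2: Q2=0; energy lost=0.000
Op 3: CLOSE 5-3: Q_total=33.00, C_total=8.00, V=4.12; Q5=12.38, Q3=20.62; dissipated=1.837
Op 4: CLOSE 1-5: Q_total=19.25, C_total=8.00, V=2.41; Q1=12.03, Q5=7.22; dissipated=7.090
Final charges: Q1=12.03, Q2=0.00, Q3=20.62, Q4=4.12, Q5=7.22

Answer: 7.22 μC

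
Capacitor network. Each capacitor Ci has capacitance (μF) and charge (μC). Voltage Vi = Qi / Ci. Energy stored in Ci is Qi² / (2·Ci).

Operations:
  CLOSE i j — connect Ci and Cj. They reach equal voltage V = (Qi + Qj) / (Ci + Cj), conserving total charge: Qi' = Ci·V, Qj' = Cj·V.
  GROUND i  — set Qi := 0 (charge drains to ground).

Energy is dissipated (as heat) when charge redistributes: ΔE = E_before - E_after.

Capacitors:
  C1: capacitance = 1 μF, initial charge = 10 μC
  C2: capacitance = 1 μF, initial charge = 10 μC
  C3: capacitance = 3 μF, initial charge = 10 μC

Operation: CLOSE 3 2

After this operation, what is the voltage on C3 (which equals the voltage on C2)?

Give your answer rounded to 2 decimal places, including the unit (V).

Answer: 5.00 V

Derivation:
Initial: C1(1μF, Q=10μC, V=10.00V), C2(1μF, Q=10μC, V=10.00V), C3(3μF, Q=10μC, V=3.33V)
Op 1: CLOSE 3-2: Q_total=20.00, C_total=4.00, V=5.00; Q3=15.00, Q2=5.00; dissipated=16.667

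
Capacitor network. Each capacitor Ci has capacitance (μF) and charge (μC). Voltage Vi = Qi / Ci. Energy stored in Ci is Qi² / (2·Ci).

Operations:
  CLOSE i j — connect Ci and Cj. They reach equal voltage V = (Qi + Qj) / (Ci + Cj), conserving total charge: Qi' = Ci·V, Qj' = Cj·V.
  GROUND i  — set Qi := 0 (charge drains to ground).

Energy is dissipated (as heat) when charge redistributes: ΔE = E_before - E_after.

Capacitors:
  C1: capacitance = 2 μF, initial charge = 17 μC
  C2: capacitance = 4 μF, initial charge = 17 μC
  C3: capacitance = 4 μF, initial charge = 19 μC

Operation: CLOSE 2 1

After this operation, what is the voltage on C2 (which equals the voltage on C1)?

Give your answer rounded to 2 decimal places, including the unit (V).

Initial: C1(2μF, Q=17μC, V=8.50V), C2(4μF, Q=17μC, V=4.25V), C3(4μF, Q=19μC, V=4.75V)
Op 1: CLOSE 2-1: Q_total=34.00, C_total=6.00, V=5.67; Q2=22.67, Q1=11.33; dissipated=12.042

Answer: 5.67 V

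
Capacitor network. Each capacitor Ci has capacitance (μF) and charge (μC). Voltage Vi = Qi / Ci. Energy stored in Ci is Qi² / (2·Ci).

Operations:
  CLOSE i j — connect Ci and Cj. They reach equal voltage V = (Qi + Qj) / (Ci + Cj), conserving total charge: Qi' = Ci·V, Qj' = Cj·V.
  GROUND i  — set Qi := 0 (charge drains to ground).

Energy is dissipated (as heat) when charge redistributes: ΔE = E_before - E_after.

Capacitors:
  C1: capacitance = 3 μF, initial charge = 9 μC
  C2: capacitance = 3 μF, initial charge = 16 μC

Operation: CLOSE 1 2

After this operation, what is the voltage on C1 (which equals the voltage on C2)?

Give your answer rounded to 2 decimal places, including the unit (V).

Answer: 4.17 V

Derivation:
Initial: C1(3μF, Q=9μC, V=3.00V), C2(3μF, Q=16μC, V=5.33V)
Op 1: CLOSE 1-2: Q_total=25.00, C_total=6.00, V=4.17; Q1=12.50, Q2=12.50; dissipated=4.083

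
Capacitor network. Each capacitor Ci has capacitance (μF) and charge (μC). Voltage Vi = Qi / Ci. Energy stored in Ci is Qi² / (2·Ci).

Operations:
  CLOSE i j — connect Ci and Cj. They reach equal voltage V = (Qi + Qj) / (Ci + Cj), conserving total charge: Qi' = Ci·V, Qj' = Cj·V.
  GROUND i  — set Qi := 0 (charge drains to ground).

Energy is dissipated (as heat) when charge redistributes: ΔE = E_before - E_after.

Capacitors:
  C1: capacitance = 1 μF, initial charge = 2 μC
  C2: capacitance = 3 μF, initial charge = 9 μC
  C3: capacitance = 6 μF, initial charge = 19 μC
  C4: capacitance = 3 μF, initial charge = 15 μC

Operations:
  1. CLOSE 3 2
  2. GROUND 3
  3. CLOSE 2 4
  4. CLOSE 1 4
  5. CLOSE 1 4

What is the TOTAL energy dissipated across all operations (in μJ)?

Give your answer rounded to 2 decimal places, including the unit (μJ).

Answer: 33.33 μJ

Derivation:
Initial: C1(1μF, Q=2μC, V=2.00V), C2(3μF, Q=9μC, V=3.00V), C3(6μF, Q=19μC, V=3.17V), C4(3μF, Q=15μC, V=5.00V)
Op 1: CLOSE 3-2: Q_total=28.00, C_total=9.00, V=3.11; Q3=18.67, Q2=9.33; dissipated=0.028
Op 2: GROUND 3: Q3=0; energy lost=29.037
Op 3: CLOSE 2-4: Q_total=24.33, C_total=6.00, V=4.06; Q2=12.17, Q4=12.17; dissipated=2.676
Op 4: CLOSE 1-4: Q_total=14.17, C_total=4.00, V=3.54; Q1=3.54, Q4=10.62; dissipated=1.584
Op 5: CLOSE 1-4: Q_total=14.17, C_total=4.00, V=3.54; Q1=3.54, Q4=10.62; dissipated=0.000
Total dissipated: 33.325 μJ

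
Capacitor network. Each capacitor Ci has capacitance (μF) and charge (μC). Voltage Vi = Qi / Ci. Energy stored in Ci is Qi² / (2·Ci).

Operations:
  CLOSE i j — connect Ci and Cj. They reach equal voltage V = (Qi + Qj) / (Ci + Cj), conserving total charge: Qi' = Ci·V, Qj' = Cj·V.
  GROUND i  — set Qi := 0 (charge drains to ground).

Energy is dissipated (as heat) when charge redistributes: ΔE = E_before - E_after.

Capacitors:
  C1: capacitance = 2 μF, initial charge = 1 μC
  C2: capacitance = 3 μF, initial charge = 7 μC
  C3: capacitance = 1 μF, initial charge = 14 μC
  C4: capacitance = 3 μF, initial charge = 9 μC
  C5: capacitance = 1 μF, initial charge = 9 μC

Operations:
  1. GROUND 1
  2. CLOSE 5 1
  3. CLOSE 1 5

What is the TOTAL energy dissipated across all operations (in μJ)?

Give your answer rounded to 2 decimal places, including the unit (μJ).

Answer: 27.25 μJ

Derivation:
Initial: C1(2μF, Q=1μC, V=0.50V), C2(3μF, Q=7μC, V=2.33V), C3(1μF, Q=14μC, V=14.00V), C4(3μF, Q=9μC, V=3.00V), C5(1μF, Q=9μC, V=9.00V)
Op 1: GROUND 1: Q1=0; energy lost=0.250
Op 2: CLOSE 5-1: Q_total=9.00, C_total=3.00, V=3.00; Q5=3.00, Q1=6.00; dissipated=27.000
Op 3: CLOSE 1-5: Q_total=9.00, C_total=3.00, V=3.00; Q1=6.00, Q5=3.00; dissipated=0.000
Total dissipated: 27.250 μJ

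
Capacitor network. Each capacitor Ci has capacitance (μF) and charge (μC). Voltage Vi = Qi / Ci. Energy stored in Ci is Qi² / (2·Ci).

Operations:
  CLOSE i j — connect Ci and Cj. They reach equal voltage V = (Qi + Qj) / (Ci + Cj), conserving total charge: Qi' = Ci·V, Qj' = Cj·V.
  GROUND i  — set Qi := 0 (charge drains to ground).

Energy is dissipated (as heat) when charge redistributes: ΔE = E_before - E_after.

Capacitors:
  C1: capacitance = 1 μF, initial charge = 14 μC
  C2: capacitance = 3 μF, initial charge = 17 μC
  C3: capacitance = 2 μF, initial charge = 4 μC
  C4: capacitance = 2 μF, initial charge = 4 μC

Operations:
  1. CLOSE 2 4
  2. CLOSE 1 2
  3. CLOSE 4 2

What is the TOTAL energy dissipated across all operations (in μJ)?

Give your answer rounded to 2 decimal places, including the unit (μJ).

Answer: 47.68 μJ

Derivation:
Initial: C1(1μF, Q=14μC, V=14.00V), C2(3μF, Q=17μC, V=5.67V), C3(2μF, Q=4μC, V=2.00V), C4(2μF, Q=4μC, V=2.00V)
Op 1: CLOSE 2-4: Q_total=21.00, C_total=5.00, V=4.20; Q2=12.60, Q4=8.40; dissipated=8.067
Op 2: CLOSE 1-2: Q_total=26.60, C_total=4.00, V=6.65; Q1=6.65, Q2=19.95; dissipated=36.015
Op 3: CLOSE 4-2: Q_total=28.35, C_total=5.00, V=5.67; Q4=11.34, Q2=17.01; dissipated=3.602
Total dissipated: 47.683 μJ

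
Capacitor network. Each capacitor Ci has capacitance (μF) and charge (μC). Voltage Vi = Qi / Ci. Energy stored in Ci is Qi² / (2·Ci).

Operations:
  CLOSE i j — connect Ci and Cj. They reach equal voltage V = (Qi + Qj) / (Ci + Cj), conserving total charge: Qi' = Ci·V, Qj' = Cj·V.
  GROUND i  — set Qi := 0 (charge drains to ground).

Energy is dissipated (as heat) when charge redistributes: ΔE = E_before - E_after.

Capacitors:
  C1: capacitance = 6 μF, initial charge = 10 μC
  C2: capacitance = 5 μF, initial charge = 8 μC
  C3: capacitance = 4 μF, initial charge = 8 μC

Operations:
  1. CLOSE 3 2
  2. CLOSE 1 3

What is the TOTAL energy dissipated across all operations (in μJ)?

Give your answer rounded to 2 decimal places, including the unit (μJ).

Answer: 0.19 μJ

Derivation:
Initial: C1(6μF, Q=10μC, V=1.67V), C2(5μF, Q=8μC, V=1.60V), C3(4μF, Q=8μC, V=2.00V)
Op 1: CLOSE 3-2: Q_total=16.00, C_total=9.00, V=1.78; Q3=7.11, Q2=8.89; dissipated=0.178
Op 2: CLOSE 1-3: Q_total=17.11, C_total=10.00, V=1.71; Q1=10.27, Q3=6.84; dissipated=0.015
Total dissipated: 0.193 μJ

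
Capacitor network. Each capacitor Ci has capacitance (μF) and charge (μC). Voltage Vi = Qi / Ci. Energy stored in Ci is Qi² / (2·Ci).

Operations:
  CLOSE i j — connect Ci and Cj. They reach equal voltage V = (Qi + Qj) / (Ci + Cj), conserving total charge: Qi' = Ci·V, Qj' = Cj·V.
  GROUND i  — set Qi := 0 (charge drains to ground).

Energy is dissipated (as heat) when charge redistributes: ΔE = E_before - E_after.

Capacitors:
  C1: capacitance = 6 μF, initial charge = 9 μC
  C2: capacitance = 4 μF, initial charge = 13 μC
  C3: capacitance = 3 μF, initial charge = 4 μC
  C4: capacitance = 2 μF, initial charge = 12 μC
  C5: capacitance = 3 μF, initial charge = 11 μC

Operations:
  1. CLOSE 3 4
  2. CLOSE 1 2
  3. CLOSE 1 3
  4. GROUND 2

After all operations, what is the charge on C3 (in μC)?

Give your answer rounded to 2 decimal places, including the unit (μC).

Initial: C1(6μF, Q=9μC, V=1.50V), C2(4μF, Q=13μC, V=3.25V), C3(3μF, Q=4μC, V=1.33V), C4(2μF, Q=12μC, V=6.00V), C5(3μF, Q=11μC, V=3.67V)
Op 1: CLOSE 3-4: Q_total=16.00, C_total=5.00, V=3.20; Q3=9.60, Q4=6.40; dissipated=13.067
Op 2: CLOSE 1-2: Q_total=22.00, C_total=10.00, V=2.20; Q1=13.20, Q2=8.80; dissipated=3.675
Op 3: CLOSE 1-3: Q_total=22.80, C_total=9.00, V=2.53; Q1=15.20, Q3=7.60; dissipated=1.000
Op 4: GROUND 2: Q2=0; energy lost=9.680
Final charges: Q1=15.20, Q2=0.00, Q3=7.60, Q4=6.40, Q5=11.00

Answer: 7.60 μC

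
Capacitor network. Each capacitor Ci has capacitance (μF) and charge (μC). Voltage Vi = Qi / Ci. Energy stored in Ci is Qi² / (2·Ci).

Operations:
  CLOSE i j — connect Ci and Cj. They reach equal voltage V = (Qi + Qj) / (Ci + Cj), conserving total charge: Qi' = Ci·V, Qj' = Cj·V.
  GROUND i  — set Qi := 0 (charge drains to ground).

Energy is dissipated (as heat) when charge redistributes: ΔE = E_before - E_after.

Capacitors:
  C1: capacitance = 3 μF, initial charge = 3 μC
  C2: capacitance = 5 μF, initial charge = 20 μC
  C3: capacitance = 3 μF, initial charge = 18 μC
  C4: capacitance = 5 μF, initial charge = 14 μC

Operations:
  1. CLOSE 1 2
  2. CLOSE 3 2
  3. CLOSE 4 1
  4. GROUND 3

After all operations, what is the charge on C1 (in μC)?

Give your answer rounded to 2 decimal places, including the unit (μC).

Initial: C1(3μF, Q=3μC, V=1.00V), C2(5μF, Q=20μC, V=4.00V), C3(3μF, Q=18μC, V=6.00V), C4(5μF, Q=14μC, V=2.80V)
Op 1: CLOSE 1-2: Q_total=23.00, C_total=8.00, V=2.88; Q1=8.62, Q2=14.38; dissipated=8.438
Op 2: CLOSE 3-2: Q_total=32.38, C_total=8.00, V=4.05; Q3=12.14, Q2=20.23; dissipated=9.155
Op 3: CLOSE 4-1: Q_total=22.62, C_total=8.00, V=2.83; Q4=14.14, Q1=8.48; dissipated=0.005
Op 4: GROUND 3: Q3=0; energy lost=24.566
Final charges: Q1=8.48, Q2=20.23, Q3=0.00, Q4=14.14

Answer: 8.48 μC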